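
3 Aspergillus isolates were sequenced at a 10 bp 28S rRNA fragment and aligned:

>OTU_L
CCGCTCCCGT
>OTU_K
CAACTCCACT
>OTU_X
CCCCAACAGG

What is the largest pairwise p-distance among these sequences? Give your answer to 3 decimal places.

0.600

Pairwise Hamming distances:
  OTU_L vs OTU_K: 4
  OTU_L vs OTU_X: 5
  OTU_K vs OTU_X: 6
The largest is 6 mismatches, between OTU_K and OTU_X; p = 6/10 = 0.600.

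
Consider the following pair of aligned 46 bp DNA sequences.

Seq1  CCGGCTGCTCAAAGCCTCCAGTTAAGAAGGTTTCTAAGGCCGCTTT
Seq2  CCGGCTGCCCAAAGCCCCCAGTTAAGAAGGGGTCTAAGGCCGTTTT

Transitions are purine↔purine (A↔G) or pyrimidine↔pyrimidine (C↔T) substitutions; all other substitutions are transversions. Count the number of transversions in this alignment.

The sequences differ at positions 9 (T/C, transition), 17 (T/C, transition), 31 (T/G, transversion), 32 (T/G, transversion), 43 (C/T, transition).
Of the 5 differences, 3 transitions and 2 transversions, so the answer is 2.

2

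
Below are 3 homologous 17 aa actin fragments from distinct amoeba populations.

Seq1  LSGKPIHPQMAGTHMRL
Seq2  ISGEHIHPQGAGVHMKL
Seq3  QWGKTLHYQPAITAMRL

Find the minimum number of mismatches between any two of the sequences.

Pairwise Hamming distances:
  Seq1 vs Seq2: 6
  Seq1 vs Seq3: 8
  Seq2 vs Seq3: 11
The smallest is 6, between Seq1 and Seq2.

6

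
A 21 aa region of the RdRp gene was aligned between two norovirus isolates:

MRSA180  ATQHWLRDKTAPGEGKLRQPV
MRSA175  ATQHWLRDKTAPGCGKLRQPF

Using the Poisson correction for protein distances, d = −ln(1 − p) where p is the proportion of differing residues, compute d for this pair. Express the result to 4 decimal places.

0.1001

Mismatches occur at site 14 (E/C), site 21 (V/F).
p = 2/21 = 0.095238.
d = −ln(1 − 0.095238) = −ln(0.904762) = 0.1001.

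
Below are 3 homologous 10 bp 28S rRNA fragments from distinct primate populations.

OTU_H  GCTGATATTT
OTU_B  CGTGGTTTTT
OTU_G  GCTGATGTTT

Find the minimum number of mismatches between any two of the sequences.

1

Pairwise Hamming distances:
  OTU_H vs OTU_B: 4
  OTU_H vs OTU_G: 1
  OTU_B vs OTU_G: 4
The smallest is 1, between OTU_H and OTU_G.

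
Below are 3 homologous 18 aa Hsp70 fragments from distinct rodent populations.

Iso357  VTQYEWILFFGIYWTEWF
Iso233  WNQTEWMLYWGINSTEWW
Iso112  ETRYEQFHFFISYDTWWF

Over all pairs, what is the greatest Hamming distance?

15

Pairwise Hamming distances:
  Iso357 vs Iso233: 9
  Iso357 vs Iso112: 9
  Iso233 vs Iso112: 15
The largest is 15, between Iso233 and Iso112.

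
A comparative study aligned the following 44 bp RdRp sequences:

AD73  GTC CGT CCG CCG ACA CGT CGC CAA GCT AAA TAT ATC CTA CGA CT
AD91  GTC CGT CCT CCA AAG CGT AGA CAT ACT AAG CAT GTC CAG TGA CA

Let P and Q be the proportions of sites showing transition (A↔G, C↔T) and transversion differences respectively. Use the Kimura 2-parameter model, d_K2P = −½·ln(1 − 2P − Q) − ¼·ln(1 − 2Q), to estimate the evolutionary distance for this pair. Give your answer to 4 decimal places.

0.4656

Mismatches occur at site 9 (G↔T, transversion), site 12 (G↔A, transition), site 14 (C↔A, transversion), site 15 (A↔G, transition), site 19 (C↔A, transversion), site 21 (C↔A, transversion), site 24 (A↔T, transversion), site 25 (G↔A, transition), site 30 (A↔G, transition), site 31 (T↔C, transition), site 34 (A↔G, transition), site 38 (T↔A, transversion), site 39 (A↔G, transition), site 40 (C↔T, transition), site 44 (T↔A, transversion).
Of the 15 differences, 8 transitions and 7 transversions over 44 sites: P = 8/44 = 0.181818, Q = 7/44 = 0.159091.
d = −0.5·ln(0.477273) − 0.25·ln(0.681818) = −0.5·(-0.739667) − 0.25·(-0.382993) = 0.4656.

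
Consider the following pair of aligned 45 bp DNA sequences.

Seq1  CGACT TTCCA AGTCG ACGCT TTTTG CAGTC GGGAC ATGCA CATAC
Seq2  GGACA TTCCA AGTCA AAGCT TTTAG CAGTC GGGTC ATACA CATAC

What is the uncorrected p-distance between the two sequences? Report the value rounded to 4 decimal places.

Mismatches occur at site 1 (C/G), site 5 (T/A), site 15 (G/A), site 17 (C/A), site 24 (T/A), site 34 (A/T), site 38 (G/A).
There are 7 differences over 45 sites, so p = 7/45 = 0.1556.

0.1556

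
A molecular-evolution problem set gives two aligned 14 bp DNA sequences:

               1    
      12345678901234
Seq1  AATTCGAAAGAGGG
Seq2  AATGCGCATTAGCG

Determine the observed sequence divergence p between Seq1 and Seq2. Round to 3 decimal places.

The sequences differ at positions 4 (T/G), 7 (A/C), 9 (A/T), 10 (G/T), 13 (G/C).
There are 5 differences over 14 sites, so p = 5/14 = 0.357.

0.357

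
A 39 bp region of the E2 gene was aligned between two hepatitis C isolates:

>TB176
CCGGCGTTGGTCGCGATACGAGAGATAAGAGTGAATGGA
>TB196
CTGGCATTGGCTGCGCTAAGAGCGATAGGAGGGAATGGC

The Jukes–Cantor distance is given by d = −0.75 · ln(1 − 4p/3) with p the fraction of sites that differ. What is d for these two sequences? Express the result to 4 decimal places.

The sequences differ at positions 2 (C/T), 6 (G/A), 11 (T/C), 12 (C/T), 16 (A/C), 19 (C/A), 23 (A/C), 28 (A/G), 32 (T/G), 39 (A/C).
p = 10/39 = 0.256410.
d = −0.75 · ln(1 − (4/3)·0.256410) = −0.75 · ln(0.658120) = −0.75 · (-0.418368) = 0.3138.

0.3138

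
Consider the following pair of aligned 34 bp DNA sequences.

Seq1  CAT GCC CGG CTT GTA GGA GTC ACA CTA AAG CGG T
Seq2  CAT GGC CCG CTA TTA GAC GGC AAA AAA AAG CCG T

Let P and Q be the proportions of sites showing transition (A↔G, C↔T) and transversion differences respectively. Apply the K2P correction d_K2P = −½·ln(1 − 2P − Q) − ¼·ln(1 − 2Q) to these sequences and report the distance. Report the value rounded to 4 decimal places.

0.4395

Mismatches occur at site 5 (C→G, transversion), site 8 (G→C, transversion), site 12 (T→A, transversion), site 13 (G→T, transversion), site 17 (G→A, transition), site 18 (A→C, transversion), site 20 (T→G, transversion), site 23 (C→A, transversion), site 25 (C→A, transversion), site 26 (T→A, transversion), site 32 (G→C, transversion).
Of the 11 differences, 1 transition and 10 transversions over 34 sites: P = 1/34 = 0.029412, Q = 10/34 = 0.294118.
d = −0.5·ln(0.647058) − 0.25·ln(0.411764) = −0.5·(-0.435319) − 0.25·(-0.887305) = 0.4395.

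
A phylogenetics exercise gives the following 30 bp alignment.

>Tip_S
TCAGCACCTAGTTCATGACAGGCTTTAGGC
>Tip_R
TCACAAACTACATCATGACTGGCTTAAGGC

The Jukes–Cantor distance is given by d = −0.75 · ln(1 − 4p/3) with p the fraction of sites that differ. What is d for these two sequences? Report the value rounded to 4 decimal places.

Mismatches occur at site 4 (G→C), site 5 (C→A), site 7 (C→A), site 11 (G→C), site 12 (T→A), site 20 (A→T), site 26 (T→A).
p = 7/30 = 0.233333.
d = −0.75 · ln(1 − (4/3)·0.233333) = −0.75 · ln(0.688889) = −0.75 · (-0.372675) = 0.2795.

0.2795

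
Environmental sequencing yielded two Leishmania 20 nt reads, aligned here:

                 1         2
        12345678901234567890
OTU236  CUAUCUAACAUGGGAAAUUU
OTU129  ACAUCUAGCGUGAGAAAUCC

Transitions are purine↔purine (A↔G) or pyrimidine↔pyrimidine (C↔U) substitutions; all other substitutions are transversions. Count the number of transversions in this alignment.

1

The sequences differ at positions 1 (C/A, transversion), 2 (U/C, transition), 8 (A/G, transition), 10 (A/G, transition), 13 (G/A, transition), 19 (U/C, transition), 20 (U/C, transition).
Of the 7 differences, 6 transitions and 1 transversion, so the answer is 1.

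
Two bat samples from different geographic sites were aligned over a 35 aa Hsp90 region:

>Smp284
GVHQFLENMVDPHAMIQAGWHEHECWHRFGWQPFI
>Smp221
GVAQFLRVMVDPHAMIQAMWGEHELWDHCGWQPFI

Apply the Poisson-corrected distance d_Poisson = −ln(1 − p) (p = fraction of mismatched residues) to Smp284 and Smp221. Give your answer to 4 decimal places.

The sequences differ at positions 3 (H/A), 7 (E/R), 8 (N/V), 19 (G/M), 21 (H/G), 25 (C/L), 27 (H/D), 28 (R/H), 29 (F/C).
p = 9/35 = 0.257143.
d = −ln(1 − 0.257143) = −ln(0.742857) = 0.2973.

0.2973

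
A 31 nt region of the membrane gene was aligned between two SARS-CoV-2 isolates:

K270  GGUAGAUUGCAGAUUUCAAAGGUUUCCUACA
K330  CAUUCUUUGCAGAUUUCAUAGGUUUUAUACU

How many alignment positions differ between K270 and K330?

9

Mismatches occur at site 1 (G→C), site 2 (G→A), site 4 (A→U), site 5 (G→C), site 6 (A→U), site 19 (A→U), site 26 (C→U), site 27 (C→A), site 31 (A→U).
That gives 9 mismatches out of 31 aligned sites, so the Hamming distance is 9.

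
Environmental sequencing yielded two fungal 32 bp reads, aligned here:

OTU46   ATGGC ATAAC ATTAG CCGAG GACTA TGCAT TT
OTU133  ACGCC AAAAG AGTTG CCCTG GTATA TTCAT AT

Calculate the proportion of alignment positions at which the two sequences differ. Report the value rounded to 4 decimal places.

0.3750

Mismatches occur at site 2 (T↔C), site 4 (G↔C), site 7 (T↔A), site 10 (C↔G), site 12 (T↔G), site 14 (A↔T), site 18 (G↔C), site 19 (A↔T), site 22 (A↔T), site 23 (C↔A), site 27 (G↔T), site 31 (T↔A).
There are 12 differences over 32 sites, so p = 12/32 = 0.3750.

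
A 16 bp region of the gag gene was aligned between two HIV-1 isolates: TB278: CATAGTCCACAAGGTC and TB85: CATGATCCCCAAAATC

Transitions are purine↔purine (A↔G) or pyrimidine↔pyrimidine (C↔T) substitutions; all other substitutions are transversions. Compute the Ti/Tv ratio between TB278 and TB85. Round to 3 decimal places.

4.000

Differing sites — 4:A/G (Ti); 5:G/A (Ti); 9:A/C (Tv); 13:G/A (Ti); 14:G/A (Ti).
Of the 5 differences, 4 transitions and 1 transversion, so Ti/Tv = 4/1 = 4.000.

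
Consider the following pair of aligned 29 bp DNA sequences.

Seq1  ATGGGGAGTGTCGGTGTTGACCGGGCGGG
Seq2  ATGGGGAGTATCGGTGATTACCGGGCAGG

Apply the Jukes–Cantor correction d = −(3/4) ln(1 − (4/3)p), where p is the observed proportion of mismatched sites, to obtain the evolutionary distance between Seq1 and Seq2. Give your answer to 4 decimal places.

Differing sites — 10:G/A; 17:T/A; 19:G/T; 27:G/A.
p = 4/29 = 0.137931.
d = −0.75 · ln(1 − (4/3)·0.137931) = −0.75 · ln(0.816092) = −0.75 · (-0.203228) = 0.1524.

0.1524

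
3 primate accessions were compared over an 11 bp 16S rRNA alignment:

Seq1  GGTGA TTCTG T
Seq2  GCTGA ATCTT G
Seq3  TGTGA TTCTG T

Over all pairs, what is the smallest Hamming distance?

1

Pairwise Hamming distances:
  Seq1 vs Seq2: 4
  Seq1 vs Seq3: 1
  Seq2 vs Seq3: 5
The smallest is 1, between Seq1 and Seq3.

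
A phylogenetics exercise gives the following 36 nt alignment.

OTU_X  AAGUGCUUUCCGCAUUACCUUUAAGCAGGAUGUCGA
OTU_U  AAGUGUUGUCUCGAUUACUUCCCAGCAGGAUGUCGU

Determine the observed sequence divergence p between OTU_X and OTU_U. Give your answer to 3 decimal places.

The sequences differ at positions 6 (C/U), 8 (U/G), 11 (C/U), 12 (G/C), 13 (C/G), 19 (C/U), 21 (U/C), 22 (U/C), 23 (A/C), 36 (A/U).
There are 10 differences over 36 sites, so p = 10/36 = 0.278.

0.278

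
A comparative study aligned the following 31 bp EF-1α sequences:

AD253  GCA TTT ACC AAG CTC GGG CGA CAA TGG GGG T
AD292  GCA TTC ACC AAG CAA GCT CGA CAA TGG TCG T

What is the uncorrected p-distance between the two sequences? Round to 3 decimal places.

Differing sites — 6:T/C; 14:T/A; 15:C/A; 17:G/C; 18:G/T; 28:G/T; 29:G/C.
There are 7 differences over 31 sites, so p = 7/31 = 0.226.

0.226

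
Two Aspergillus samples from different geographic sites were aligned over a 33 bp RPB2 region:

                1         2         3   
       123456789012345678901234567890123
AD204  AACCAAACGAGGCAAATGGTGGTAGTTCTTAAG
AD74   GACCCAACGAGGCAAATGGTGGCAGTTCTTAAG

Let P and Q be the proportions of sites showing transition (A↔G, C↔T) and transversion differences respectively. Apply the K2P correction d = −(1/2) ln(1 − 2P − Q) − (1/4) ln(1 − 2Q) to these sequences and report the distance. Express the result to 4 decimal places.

0.0978

The sequences differ at positions 1 (A/G, transition), 5 (A/C, transversion), 23 (T/C, transition).
Of the 3 differences, 2 transitions and 1 transversion over 33 sites: P = 2/33 = 0.060606, Q = 1/33 = 0.030303.
d = −0.5·ln(0.848485) − 0.25·ln(0.939394) = −0.5·(-0.164303) − 0.25·(-0.062520) = 0.0978.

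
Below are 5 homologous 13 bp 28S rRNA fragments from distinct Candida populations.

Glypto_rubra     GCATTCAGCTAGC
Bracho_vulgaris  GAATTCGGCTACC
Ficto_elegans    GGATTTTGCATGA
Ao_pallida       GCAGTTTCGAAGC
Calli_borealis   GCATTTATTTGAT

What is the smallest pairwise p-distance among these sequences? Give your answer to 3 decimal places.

0.231

Pairwise Hamming distances:
  Glypto_rubra vs Bracho_vulgaris: 3
  Glypto_rubra vs Ficto_elegans: 6
  Glypto_rubra vs Ao_pallida: 6
  Glypto_rubra vs Calli_borealis: 6
  Bracho_vulgaris vs Ficto_elegans: 7
  Bracho_vulgaris vs Ao_pallida: 8
  Bracho_vulgaris vs Calli_borealis: 8
  Ficto_elegans vs Ao_pallida: 6
  Ficto_elegans vs Calli_borealis: 8
  Ao_pallida vs Calli_borealis: 8
The smallest is 3 mismatches, between Glypto_rubra and Bracho_vulgaris; p = 3/13 = 0.231.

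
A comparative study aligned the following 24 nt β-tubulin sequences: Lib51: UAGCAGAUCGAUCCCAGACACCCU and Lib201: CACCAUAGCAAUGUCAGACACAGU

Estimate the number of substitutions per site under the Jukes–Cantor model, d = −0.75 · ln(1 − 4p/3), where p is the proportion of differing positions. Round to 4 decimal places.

0.5199

Differing sites — 1:U/C; 3:G/C; 6:G/U; 8:U/G; 10:G/A; 13:C/G; 14:C/U; 22:C/A; 23:C/G.
p = 9/24 = 0.375000.
d = −0.75 · ln(1 − (4/3)·0.375000) = −0.75 · ln(0.500000) = −0.75 · (-0.693147) = 0.5199.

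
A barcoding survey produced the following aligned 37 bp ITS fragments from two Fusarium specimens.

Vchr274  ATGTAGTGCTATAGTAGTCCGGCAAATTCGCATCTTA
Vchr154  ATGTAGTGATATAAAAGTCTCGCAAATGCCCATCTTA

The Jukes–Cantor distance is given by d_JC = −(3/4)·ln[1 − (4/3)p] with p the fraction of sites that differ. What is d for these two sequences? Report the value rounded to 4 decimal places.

The sequences differ at positions 9 (C/A), 14 (G/A), 15 (T/A), 20 (C/T), 21 (G/C), 28 (T/G), 30 (G/C).
p = 7/37 = 0.189189.
d = −0.75 · ln(1 − (4/3)·0.189189) = −0.75 · ln(0.747748) = −0.75 · (-0.290689) = 0.2180.

0.2180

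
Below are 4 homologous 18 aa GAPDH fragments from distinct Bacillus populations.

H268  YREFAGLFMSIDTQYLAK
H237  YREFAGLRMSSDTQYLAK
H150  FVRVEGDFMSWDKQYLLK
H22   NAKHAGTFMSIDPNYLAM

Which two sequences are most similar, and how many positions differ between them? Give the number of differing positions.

Pairwise Hamming distances:
  H268 vs H237: 2
  H268 vs H150: 9
  H268 vs H22: 8
  H237 vs H150: 10
  H237 vs H22: 10
  H150 vs H22: 11
The smallest is 2, between H268 and H237.

2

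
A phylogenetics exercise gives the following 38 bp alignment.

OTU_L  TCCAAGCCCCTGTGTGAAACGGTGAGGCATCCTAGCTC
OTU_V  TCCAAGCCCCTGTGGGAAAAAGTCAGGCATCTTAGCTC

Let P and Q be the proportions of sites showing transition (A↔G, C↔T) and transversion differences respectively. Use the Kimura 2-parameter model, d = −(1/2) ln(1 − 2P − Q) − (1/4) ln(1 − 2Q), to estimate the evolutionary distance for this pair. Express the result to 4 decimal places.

0.1448

Mismatches occur at site 15 (T/G, transversion), site 20 (C/A, transversion), site 21 (G/A, transition), site 24 (G/C, transversion), site 32 (C/T, transition).
Of the 5 differences, 2 transitions and 3 transversions over 38 sites: P = 2/38 = 0.052632, Q = 3/38 = 0.078947.
d = −0.5·ln(0.815789) − 0.25·ln(0.842106) = −0.5·(-0.203600) − 0.25·(-0.171849) = 0.1448.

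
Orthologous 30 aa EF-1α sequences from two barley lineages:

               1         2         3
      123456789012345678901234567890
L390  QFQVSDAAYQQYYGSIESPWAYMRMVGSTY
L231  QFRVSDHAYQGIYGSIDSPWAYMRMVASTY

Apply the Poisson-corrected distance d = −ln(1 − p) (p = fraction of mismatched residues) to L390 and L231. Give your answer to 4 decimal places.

0.2231

Mismatches occur at site 3 (Q↔R), site 7 (A↔H), site 11 (Q↔G), site 12 (Y↔I), site 17 (E↔D), site 27 (G↔A).
p = 6/30 = 0.200000.
d = −ln(1 − 0.200000) = −ln(0.800000) = 0.2231.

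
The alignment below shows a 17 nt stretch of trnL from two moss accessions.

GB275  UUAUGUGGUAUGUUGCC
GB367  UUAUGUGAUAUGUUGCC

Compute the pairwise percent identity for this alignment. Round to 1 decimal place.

94.1%

The sequences differ at position 8 (G/A).
16 of the 17 sites match, so the percent identity is 16/17 × 100 = 94.1%.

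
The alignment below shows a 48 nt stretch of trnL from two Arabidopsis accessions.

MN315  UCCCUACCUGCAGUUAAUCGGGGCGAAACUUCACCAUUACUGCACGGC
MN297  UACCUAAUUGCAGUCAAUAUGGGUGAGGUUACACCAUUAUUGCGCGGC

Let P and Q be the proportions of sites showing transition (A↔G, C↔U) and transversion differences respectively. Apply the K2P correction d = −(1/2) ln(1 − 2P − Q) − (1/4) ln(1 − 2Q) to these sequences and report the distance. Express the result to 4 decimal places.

0.3461

The sequences differ at positions 2 (C/A, transversion), 7 (C/A, transversion), 8 (C/U, transition), 15 (U/C, transition), 19 (C/A, transversion), 20 (G/U, transversion), 24 (C/U, transition), 27 (A/G, transition), 28 (A/G, transition), 29 (C/U, transition), 31 (U/A, transversion), 40 (C/U, transition), 44 (A/G, transition).
Of the 13 differences, 8 transitions and 5 transversions over 48 sites: P = 8/48 = 0.166667, Q = 5/48 = 0.104167.
d = −0.5·ln(0.562499) − 0.25·ln(0.791666) = −0.5·(-0.575366) − 0.25·(-0.233616) = 0.3461.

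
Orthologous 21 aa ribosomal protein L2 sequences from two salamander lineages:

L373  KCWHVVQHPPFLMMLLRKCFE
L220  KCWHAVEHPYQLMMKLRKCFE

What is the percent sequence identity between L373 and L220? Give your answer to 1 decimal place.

Differing sites — 5:V/A; 7:Q/E; 10:P/Y; 11:F/Q; 15:L/K.
16 of the 21 sites match, so the percent identity is 16/21 × 100 = 76.2%.

76.2%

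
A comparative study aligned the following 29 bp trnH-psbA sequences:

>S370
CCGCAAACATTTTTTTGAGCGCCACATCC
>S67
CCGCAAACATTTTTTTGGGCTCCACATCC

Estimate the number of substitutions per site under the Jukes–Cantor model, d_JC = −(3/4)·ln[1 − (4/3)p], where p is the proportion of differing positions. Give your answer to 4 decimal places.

Differing sites — 18:A/G; 21:G/T.
p = 2/29 = 0.068966.
d = −0.75 · ln(1 − (4/3)·0.068966) = −0.75 · ln(0.908045) = −0.75 · (-0.096461) = 0.0723.

0.0723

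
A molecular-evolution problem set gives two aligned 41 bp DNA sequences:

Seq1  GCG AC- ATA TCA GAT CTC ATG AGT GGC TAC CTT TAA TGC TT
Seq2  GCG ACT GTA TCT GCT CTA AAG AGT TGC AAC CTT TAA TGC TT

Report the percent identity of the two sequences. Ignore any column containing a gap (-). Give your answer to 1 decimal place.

82.5%

Excluding the 1 gap column leaves 40 comparable sites.
The sequences differ at positions 7 (A/G), 12 (A/T), 14 (A/C), 18 (C/A), 20 (T/A), 25 (G/T), 28 (T/A).
33 of the 40 comparable sites match, so the percent identity is 33/40 × 100 = 82.5%.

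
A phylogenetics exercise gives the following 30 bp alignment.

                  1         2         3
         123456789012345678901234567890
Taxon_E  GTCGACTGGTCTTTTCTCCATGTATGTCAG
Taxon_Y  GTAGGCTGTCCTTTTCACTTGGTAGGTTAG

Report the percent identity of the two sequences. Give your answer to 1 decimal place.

66.7%

Differing sites — 3:C/A; 5:A/G; 9:G/T; 10:T/C; 17:T/A; 19:C/T; 20:A/T; 21:T/G; 25:T/G; 28:C/T.
20 of the 30 sites match, so the percent identity is 20/30 × 100 = 66.7%.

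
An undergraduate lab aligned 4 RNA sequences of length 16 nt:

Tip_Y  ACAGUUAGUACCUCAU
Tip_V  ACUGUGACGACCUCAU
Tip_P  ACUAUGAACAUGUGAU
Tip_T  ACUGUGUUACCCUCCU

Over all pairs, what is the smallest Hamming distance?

Pairwise Hamming distances:
  Tip_Y vs Tip_V: 4
  Tip_Y vs Tip_P: 8
  Tip_Y vs Tip_T: 7
  Tip_V vs Tip_P: 6
  Tip_V vs Tip_T: 5
  Tip_P vs Tip_T: 9
The smallest is 4, between Tip_Y and Tip_V.

4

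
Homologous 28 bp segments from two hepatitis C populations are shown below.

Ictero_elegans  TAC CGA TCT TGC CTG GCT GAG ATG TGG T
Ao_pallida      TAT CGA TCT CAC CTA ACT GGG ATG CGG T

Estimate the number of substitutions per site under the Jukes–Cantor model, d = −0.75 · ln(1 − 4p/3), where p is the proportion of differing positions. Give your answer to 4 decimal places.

Differing sites — 3:C/T; 10:T/C; 11:G/A; 15:G/A; 16:G/A; 20:A/G; 25:T/C.
p = 7/28 = 0.250000.
d = −0.75 · ln(1 − (4/3)·0.250000) = −0.75 · ln(0.666667) = −0.75 · (-0.405465) = 0.3041.

0.3041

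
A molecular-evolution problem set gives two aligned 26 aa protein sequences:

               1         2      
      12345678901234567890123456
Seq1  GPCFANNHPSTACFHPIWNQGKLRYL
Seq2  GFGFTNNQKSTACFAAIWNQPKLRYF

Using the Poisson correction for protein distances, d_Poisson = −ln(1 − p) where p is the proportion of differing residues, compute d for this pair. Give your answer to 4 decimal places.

0.4249

Mismatches occur at site 2 (P→F), site 3 (C→G), site 5 (A→T), site 8 (H→Q), site 9 (P→K), site 15 (H→A), site 16 (P→A), site 21 (G→P), site 26 (L→F).
p = 9/26 = 0.346154.
d = −ln(1 − 0.346154) = −ln(0.653846) = 0.4249.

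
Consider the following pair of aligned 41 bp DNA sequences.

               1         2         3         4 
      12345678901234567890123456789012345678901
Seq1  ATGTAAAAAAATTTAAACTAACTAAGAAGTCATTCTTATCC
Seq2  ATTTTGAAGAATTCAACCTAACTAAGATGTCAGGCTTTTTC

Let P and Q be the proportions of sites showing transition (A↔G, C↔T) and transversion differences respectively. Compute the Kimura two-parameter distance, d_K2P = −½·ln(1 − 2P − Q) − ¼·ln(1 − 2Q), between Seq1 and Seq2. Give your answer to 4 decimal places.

0.3322

The sequences differ at positions 3 (G/T, transversion), 5 (A/T, transversion), 6 (A/G, transition), 9 (A/G, transition), 14 (T/C, transition), 17 (A/C, transversion), 28 (A/T, transversion), 33 (T/G, transversion), 34 (T/G, transversion), 38 (A/T, transversion), 40 (C/T, transition).
Of the 11 differences, 4 transitions and 7 transversions over 41 sites: P = 4/41 = 0.097561, Q = 7/41 = 0.170732.
d = −0.5·ln(0.634146) − 0.25·ln(0.658536) = −0.5·(-0.455476) − 0.25·(-0.417736) = 0.3322.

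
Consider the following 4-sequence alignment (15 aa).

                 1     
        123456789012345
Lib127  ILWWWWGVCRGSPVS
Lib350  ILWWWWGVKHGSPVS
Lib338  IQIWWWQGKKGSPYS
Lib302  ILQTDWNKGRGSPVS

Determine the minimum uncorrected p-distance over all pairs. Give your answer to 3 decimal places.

0.133

Pairwise Hamming distances:
  Lib127 vs Lib350: 2
  Lib127 vs Lib338: 7
  Lib127 vs Lib302: 6
  Lib350 vs Lib338: 6
  Lib350 vs Lib302: 7
  Lib338 vs Lib302: 9
The smallest is 2 mismatches, between Lib127 and Lib350; p = 2/15 = 0.133.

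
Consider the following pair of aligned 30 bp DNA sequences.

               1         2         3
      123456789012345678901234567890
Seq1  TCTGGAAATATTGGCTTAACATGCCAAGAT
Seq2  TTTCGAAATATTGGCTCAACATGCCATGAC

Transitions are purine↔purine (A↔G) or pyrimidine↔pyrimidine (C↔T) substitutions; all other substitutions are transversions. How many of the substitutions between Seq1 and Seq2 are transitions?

Differing sites — 2:C/T (Ti); 4:G/C (Tv); 17:T/C (Ti); 27:A/T (Tv); 30:T/C (Ti).
Of the 5 differences, 3 transitions and 2 transversions, so the answer is 3.

3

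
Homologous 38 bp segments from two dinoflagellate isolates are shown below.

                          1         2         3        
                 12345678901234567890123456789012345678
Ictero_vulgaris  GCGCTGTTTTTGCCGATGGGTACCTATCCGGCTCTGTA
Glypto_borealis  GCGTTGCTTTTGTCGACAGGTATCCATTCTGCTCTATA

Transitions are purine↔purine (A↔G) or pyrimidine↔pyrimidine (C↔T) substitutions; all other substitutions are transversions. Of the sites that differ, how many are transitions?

9

Differing sites — 4:C/T (Ti); 7:T/C (Ti); 13:C/T (Ti); 17:T/C (Ti); 18:G/A (Ti); 23:C/T (Ti); 25:T/C (Ti); 28:C/T (Ti); 30:G/T (Tv); 36:G/A (Ti).
Of the 10 differences, 9 transitions and 1 transversion, so the answer is 9.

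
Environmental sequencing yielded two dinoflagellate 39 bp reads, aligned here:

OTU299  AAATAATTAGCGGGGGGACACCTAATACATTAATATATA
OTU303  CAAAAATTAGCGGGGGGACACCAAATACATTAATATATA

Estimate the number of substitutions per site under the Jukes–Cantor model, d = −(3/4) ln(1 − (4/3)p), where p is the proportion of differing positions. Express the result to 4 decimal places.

0.0812

Differing sites — 1:A/C; 4:T/A; 23:T/A.
p = 3/39 = 0.076923.
d = −0.75 · ln(1 − (4/3)·0.076923) = −0.75 · ln(0.897436) = −0.75 · (-0.108213) = 0.0812.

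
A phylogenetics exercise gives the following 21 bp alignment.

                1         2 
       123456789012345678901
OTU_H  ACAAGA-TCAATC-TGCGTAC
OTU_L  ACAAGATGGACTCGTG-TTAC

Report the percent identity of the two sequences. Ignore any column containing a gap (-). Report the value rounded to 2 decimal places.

77.78%

Excluding the 3 gap columns leaves 18 comparable sites.
The sequences differ at positions 8 (T/G), 9 (C/G), 11 (A/C), 18 (G/T).
14 of the 18 comparable sites match, so the percent identity is 14/18 × 100 = 77.78%.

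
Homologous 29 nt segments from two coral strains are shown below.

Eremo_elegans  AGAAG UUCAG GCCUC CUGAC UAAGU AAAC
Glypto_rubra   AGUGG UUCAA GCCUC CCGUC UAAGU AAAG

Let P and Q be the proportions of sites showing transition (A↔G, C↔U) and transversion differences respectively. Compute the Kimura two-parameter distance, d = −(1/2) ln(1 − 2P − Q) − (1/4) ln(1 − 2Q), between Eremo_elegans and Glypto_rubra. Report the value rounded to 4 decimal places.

0.2437

The sequences differ at positions 3 (A/U, transversion), 4 (A/G, transition), 10 (G/A, transition), 17 (U/C, transition), 19 (A/U, transversion), 29 (C/G, transversion).
Of the 6 differences, 3 transitions and 3 transversions over 29 sites: P = 3/29 = 0.103448, Q = 3/29 = 0.103448.
d = −0.5·ln(0.689656) − 0.25·ln(0.793104) = −0.5·(-0.371562) − 0.25·(-0.231801) = 0.2437.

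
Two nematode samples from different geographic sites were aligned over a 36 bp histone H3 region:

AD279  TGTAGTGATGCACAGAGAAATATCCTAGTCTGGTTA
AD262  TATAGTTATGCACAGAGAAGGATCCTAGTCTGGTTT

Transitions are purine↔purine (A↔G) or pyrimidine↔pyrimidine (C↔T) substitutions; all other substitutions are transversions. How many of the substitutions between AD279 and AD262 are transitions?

Mismatches occur at site 2 (G↔A, transition), site 7 (G↔T, transversion), site 20 (A↔G, transition), site 21 (T↔G, transversion), site 36 (A↔T, transversion).
Of the 5 differences, 2 transitions and 3 transversions, so the answer is 2.

2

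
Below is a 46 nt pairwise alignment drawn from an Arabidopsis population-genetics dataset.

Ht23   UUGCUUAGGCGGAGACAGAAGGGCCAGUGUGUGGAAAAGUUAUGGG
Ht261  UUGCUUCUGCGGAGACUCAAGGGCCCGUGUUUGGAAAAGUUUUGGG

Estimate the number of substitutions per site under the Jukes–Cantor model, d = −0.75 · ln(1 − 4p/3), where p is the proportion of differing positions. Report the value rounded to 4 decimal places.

0.1701

Mismatches occur at site 7 (A/C), site 8 (G/U), site 17 (A/U), site 18 (G/C), site 26 (A/C), site 31 (G/U), site 42 (A/U).
p = 7/46 = 0.152174.
d = −0.75 · ln(1 − (4/3)·0.152174) = −0.75 · ln(0.797101) = −0.75 · (-0.226774) = 0.1701.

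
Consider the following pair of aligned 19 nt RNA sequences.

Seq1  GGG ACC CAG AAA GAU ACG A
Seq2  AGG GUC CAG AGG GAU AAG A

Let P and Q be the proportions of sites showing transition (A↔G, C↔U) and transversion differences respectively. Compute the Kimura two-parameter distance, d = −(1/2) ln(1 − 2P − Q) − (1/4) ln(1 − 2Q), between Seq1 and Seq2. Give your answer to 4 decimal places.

The sequences differ at positions 1 (G/A, transition), 4 (A/G, transition), 5 (C/U, transition), 11 (A/G, transition), 12 (A/G, transition), 17 (C/A, transversion).
Of the 6 differences, 5 transitions and 1 transversion over 19 sites: P = 5/19 = 0.263158, Q = 1/19 = 0.052632.
d = −0.5·ln(0.421052) − 0.25·ln(0.894736) = −0.5·(-0.864999) − 0.25·(-0.111227) = 0.4603.

0.4603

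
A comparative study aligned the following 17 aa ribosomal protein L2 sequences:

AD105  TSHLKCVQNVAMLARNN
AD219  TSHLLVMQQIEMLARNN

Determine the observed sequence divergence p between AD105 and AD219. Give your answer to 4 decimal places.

0.3529

Mismatches occur at site 5 (K→L), site 6 (C→V), site 7 (V→M), site 9 (N→Q), site 10 (V→I), site 11 (A→E).
There are 6 differences over 17 sites, so p = 6/17 = 0.3529.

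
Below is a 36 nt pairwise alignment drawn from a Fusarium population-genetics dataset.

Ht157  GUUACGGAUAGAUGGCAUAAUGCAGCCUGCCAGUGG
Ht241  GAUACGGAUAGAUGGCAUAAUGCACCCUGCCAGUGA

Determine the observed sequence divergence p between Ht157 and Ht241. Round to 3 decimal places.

0.083

The sequences differ at positions 2 (U/A), 25 (G/C), 36 (G/A).
There are 3 differences over 36 sites, so p = 3/36 = 0.083.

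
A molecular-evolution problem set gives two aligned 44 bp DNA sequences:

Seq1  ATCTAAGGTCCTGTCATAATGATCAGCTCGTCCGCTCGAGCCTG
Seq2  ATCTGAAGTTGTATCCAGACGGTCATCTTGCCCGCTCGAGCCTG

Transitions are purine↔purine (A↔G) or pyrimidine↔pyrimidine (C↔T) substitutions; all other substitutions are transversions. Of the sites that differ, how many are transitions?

Differing sites — 5:A/G (Ti); 7:G/A (Ti); 10:C/T (Ti); 11:C/G (Tv); 13:G/A (Ti); 16:A/C (Tv); 17:T/A (Tv); 18:A/G (Ti); 20:T/C (Ti); 22:A/G (Ti); 26:G/T (Tv); 29:C/T (Ti); 31:T/C (Ti).
Of the 13 differences, 9 transitions and 4 transversions, so the answer is 9.

9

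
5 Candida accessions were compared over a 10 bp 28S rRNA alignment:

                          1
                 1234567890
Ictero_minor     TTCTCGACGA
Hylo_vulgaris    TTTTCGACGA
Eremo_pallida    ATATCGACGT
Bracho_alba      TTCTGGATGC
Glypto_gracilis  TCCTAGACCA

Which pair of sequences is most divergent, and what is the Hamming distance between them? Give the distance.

Pairwise Hamming distances:
  Ictero_minor vs Hylo_vulgaris: 1
  Ictero_minor vs Eremo_pallida: 3
  Ictero_minor vs Bracho_alba: 3
  Ictero_minor vs Glypto_gracilis: 3
  Hylo_vulgaris vs Eremo_pallida: 3
  Hylo_vulgaris vs Bracho_alba: 4
  Hylo_vulgaris vs Glypto_gracilis: 4
  Eremo_pallida vs Bracho_alba: 5
  Eremo_pallida vs Glypto_gracilis: 6
  Bracho_alba vs Glypto_gracilis: 5
The largest is 6, between Eremo_pallida and Glypto_gracilis.

6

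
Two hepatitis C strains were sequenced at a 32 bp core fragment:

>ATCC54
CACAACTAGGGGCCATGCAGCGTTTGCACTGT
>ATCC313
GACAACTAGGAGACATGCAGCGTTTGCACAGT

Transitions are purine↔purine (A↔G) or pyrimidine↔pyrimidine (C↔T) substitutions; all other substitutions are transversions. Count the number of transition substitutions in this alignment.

1

The sequences differ at positions 1 (C/G, transversion), 11 (G/A, transition), 13 (C/A, transversion), 30 (T/A, transversion).
Of the 4 differences, 1 transition and 3 transversions, so the answer is 1.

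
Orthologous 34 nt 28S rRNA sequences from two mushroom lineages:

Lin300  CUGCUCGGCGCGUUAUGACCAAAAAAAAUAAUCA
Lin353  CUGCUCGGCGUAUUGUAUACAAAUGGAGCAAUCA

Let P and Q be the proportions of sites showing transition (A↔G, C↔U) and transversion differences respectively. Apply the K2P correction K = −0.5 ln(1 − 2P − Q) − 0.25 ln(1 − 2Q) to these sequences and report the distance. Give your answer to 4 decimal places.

0.4577

Differing sites — 11:C/U (Ti); 12:G/A (Ti); 15:A/G (Ti); 17:G/A (Ti); 18:A/U (Tv); 19:C/A (Tv); 24:A/U (Tv); 25:A/G (Ti); 26:A/G (Ti); 28:A/G (Ti); 29:U/C (Ti).
Of the 11 differences, 8 transitions and 3 transversions over 34 sites: P = 8/34 = 0.235294, Q = 3/34 = 0.088235.
d = −0.5·ln(0.441177) − 0.25·ln(0.823530) = −0.5·(-0.818309) − 0.25·(-0.194155) = 0.4577.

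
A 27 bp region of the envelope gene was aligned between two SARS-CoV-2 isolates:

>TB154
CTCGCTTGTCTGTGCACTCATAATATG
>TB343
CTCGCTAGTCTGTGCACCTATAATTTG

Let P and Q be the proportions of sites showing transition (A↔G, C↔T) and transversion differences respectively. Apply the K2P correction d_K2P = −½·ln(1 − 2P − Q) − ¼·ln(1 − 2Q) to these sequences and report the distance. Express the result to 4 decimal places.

Mismatches occur at site 7 (T/A, transversion), site 18 (T/C, transition), site 19 (C/T, transition), site 25 (A/T, transversion).
Of the 4 differences, 2 transitions and 2 transversions over 27 sites: P = 2/27 = 0.074074, Q = 2/27 = 0.074074.
d = −0.5·ln(0.777778) − 0.25·ln(0.851852) = −0.5·(-0.251314) − 0.25·(-0.160342) = 0.1657.

0.1657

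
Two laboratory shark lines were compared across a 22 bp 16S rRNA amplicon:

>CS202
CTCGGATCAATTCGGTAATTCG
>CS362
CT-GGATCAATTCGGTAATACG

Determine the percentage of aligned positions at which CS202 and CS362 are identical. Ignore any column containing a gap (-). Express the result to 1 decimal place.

Excluding the 1 gap column leaves 21 comparable sites.
Differing sites — 20:T/A.
20 of the 21 comparable sites match, so the percent identity is 20/21 × 100 = 95.2%.

95.2%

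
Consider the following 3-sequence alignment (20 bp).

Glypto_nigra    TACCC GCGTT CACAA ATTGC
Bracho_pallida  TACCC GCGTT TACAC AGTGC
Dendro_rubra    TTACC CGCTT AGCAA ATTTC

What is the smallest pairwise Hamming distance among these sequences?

3

Pairwise Hamming distances:
  Glypto_nigra vs Bracho_pallida: 3
  Glypto_nigra vs Dendro_rubra: 8
  Bracho_pallida vs Dendro_rubra: 10
The smallest is 3, between Glypto_nigra and Bracho_pallida.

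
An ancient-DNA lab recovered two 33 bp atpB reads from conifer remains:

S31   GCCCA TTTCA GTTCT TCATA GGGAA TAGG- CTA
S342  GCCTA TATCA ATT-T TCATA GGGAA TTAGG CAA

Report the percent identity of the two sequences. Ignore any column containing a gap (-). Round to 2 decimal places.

Excluding the 2 gap columns leaves 31 comparable sites.
The sequences differ at positions 4 (C/T), 7 (T/A), 11 (G/A), 27 (A/T), 28 (G/A), 32 (T/A).
25 of the 31 comparable sites match, so the percent identity is 25/31 × 100 = 80.65%.

80.65%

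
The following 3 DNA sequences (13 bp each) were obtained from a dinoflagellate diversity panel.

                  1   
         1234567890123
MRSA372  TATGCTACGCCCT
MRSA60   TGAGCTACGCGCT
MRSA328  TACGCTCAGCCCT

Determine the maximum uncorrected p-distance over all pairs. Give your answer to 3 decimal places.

0.385

Pairwise Hamming distances:
  MRSA372 vs MRSA60: 3
  MRSA372 vs MRSA328: 3
  MRSA60 vs MRSA328: 5
The largest is 5 mismatches, between MRSA60 and MRSA328; p = 5/13 = 0.385.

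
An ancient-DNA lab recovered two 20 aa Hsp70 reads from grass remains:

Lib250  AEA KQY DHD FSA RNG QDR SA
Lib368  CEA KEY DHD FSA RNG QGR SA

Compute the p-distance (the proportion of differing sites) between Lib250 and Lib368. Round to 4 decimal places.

0.1500

Differing sites — 1:A/C; 5:Q/E; 17:D/G.
There are 3 differences over 20 sites, so p = 3/20 = 0.1500.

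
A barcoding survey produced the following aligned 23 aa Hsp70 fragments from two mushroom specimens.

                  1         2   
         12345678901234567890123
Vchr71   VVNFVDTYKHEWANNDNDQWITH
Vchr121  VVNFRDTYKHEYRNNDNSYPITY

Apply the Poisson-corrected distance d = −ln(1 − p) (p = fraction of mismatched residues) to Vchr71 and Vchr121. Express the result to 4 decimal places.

Mismatches occur at site 5 (V→R), site 12 (W→Y), site 13 (A→R), site 18 (D→S), site 19 (Q→Y), site 20 (W→P), site 23 (H→Y).
p = 7/23 = 0.304348.
d = −ln(1 − 0.304348) = −ln(0.695652) = 0.3629.

0.3629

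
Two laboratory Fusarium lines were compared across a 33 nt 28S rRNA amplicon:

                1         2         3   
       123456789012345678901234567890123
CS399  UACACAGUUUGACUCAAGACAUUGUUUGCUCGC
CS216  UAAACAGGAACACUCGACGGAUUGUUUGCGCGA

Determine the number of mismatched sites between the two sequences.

11

Mismatches occur at site 3 (C→A), site 8 (U→G), site 9 (U→A), site 10 (U→A), site 11 (G→C), site 16 (A→G), site 18 (G→C), site 19 (A→G), site 20 (C→G), site 30 (U→G), site 33 (C→A).
That gives 11 mismatches out of 33 aligned sites, so the Hamming distance is 11.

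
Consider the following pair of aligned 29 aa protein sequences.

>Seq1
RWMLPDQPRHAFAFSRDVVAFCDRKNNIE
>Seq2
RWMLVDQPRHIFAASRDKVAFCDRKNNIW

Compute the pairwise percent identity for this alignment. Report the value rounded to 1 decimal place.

82.8%

Differing sites — 5:P/V; 11:A/I; 14:F/A; 18:V/K; 29:E/W.
24 of the 29 sites match, so the percent identity is 24/29 × 100 = 82.8%.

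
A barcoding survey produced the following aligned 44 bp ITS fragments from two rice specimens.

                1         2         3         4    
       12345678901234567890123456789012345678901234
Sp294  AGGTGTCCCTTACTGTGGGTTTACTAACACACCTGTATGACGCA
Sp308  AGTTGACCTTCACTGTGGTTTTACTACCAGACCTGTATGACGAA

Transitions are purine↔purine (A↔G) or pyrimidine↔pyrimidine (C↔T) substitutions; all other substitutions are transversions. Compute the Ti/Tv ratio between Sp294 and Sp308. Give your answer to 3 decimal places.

Mismatches occur at site 3 (G/T, transversion), site 6 (T/A, transversion), site 9 (C/T, transition), site 11 (T/C, transition), site 19 (G/T, transversion), site 27 (A/C, transversion), site 30 (C/G, transversion), site 43 (C/A, transversion).
Of the 8 differences, 2 transitions and 6 transversions, so Ti/Tv = 2/6 = 0.333.

0.333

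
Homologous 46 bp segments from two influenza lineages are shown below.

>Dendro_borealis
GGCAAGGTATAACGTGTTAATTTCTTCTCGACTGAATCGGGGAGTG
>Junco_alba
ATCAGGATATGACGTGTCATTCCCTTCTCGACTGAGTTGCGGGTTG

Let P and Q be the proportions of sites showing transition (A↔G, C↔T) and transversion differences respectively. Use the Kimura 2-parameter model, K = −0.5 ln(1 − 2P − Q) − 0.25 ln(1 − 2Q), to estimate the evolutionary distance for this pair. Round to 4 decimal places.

0.4166

Mismatches occur at site 1 (G/A, transition), site 2 (G/T, transversion), site 5 (A/G, transition), site 7 (G/A, transition), site 11 (A/G, transition), site 18 (T/C, transition), site 20 (A/T, transversion), site 22 (T/C, transition), site 23 (T/C, transition), site 36 (A/G, transition), site 38 (C/T, transition), site 40 (G/C, transversion), site 43 (A/G, transition), site 44 (G/T, transversion).
Of the 14 differences, 10 transitions and 4 transversions over 46 sites: P = 10/46 = 0.217391, Q = 4/46 = 0.086957.
d = −0.5·ln(0.478261) − 0.25·ln(0.826086) = −0.5·(-0.737599) − 0.25·(-0.191056) = 0.4166.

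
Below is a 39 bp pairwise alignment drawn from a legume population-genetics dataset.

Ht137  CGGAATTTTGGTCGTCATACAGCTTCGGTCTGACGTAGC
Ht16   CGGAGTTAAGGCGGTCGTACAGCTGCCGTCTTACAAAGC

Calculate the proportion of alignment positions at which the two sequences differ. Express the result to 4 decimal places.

0.2821

Mismatches occur at site 5 (A↔G), site 8 (T↔A), site 9 (T↔A), site 12 (T↔C), site 13 (C↔G), site 17 (A↔G), site 25 (T↔G), site 27 (G↔C), site 32 (G↔T), site 35 (G↔A), site 36 (T↔A).
There are 11 differences over 39 sites, so p = 11/39 = 0.2821.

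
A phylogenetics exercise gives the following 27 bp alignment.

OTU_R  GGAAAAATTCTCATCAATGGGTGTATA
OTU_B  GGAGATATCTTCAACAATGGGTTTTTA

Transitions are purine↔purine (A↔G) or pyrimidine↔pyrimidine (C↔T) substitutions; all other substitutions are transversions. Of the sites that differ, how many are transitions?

3

Mismatches occur at site 4 (A/G, transition), site 6 (A/T, transversion), site 9 (T/C, transition), site 10 (C/T, transition), site 14 (T/A, transversion), site 23 (G/T, transversion), site 25 (A/T, transversion).
Of the 7 differences, 3 transitions and 4 transversions, so the answer is 3.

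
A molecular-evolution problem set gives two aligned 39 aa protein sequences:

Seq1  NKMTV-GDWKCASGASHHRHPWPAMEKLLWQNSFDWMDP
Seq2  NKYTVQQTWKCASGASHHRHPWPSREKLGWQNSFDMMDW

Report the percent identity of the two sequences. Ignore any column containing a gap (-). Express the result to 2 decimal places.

78.95%

Excluding the 1 gap column leaves 38 comparable sites.
Mismatches occur at site 3 (M/Y), site 7 (G/Q), site 8 (D/T), site 24 (A/S), site 25 (M/R), site 29 (L/G), site 36 (W/M), site 39 (P/W).
30 of the 38 comparable sites match, so the percent identity is 30/38 × 100 = 78.95%.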